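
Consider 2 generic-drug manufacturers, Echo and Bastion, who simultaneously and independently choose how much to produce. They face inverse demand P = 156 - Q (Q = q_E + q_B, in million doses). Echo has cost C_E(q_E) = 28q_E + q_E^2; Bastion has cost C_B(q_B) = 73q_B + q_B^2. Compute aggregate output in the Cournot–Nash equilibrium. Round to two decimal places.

Echo's profit: π_E = (156 - Q)q_E - (28q_E + q_E²). Setting ∂π_E/∂q_E = 0: 128 - 4q_E - (q_B) = 0.
Bastion's profit: π_B = (156 - Q)q_B - (73q_B + q_B²). Setting ∂π_B/∂q_B = 0: 83 - 4q_B - (q_E) = 0.
Rearranging gives the reaction functions q_E = (128 - q_B)/4 and q_B = (83 - q_E)/4.
Solving the pair: q_E = 143/5, q_B = 68/5.
Total output Q = 143/5 + 68/5 = 211/5.

42.20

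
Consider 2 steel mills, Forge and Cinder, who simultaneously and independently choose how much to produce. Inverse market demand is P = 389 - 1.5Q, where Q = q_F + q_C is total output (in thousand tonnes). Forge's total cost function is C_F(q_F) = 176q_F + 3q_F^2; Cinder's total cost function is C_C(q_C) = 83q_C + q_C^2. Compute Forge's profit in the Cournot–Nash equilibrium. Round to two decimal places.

Forge's profit: π_F = (389 - 1.5Q)q_F - (176q_F + 3q_F²). Setting ∂π_F/∂q_F = 0: 213 - 9q_F - (3/2)(q_C) = 0.
Cinder's profit: π_C = (389 - 1.5Q)q_C - (83q_C + q_C²). Setting ∂π_C/∂q_C = 0: 306 - 5q_C - (3/2)(q_F) = 0.
Best responses: q_F = (213 - (3/2)q_C)/9, q_C = (306 - (3/2)q_F)/5.
Substituting one into the other gives q_F = 808/57 and q_C = 1082/19.
Price P = 389 - (3/2)·71.1228 = 282.3158.
Forge's profit: 282.3158·(808/57) - 176·(808/57) - 3(808/57)² = 904.2438.

904.24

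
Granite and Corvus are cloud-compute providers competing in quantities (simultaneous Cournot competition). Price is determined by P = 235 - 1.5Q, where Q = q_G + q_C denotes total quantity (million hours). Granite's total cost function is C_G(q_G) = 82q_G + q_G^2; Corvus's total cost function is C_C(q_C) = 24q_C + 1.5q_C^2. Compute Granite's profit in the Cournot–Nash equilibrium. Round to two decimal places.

Granite's profit: π_G = (235 - 1.5Q)q_G - (82q_G + q_G²). Setting ∂π_G/∂q_G = 0: 153 - 5q_G - (3/2)(q_C) = 0.
Corvus's profit: π_C = (235 - 1.5Q)q_C - (24q_C + (3/2)q_C²). Setting ∂π_C/∂q_C = 0: 211 - 6q_C - (3/2)(q_G) = 0.
So q_G = (153 - (3/2)q_C)/5 and q_C = (211 - (3/2)q_G)/6.
Substituting one into the other gives q_G = 802/37 and q_C = 29.7477.
Price P = 235 - (3/2)·51.4234 = 157.8649.
Granite's profit: 157.8649·(802/37) - 82·(802/37) - (802/37)² = 1174.5873.

1174.59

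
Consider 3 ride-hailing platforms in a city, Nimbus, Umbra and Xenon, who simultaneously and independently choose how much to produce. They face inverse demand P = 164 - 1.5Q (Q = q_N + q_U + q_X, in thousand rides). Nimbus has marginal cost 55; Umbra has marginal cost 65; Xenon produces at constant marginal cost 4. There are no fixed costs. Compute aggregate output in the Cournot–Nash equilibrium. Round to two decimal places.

Nimbus's profit: π_N = (164 - 1.5Q)q_N - (55q_N). Setting ∂π_N/∂q_N = 0: 109 - 3q_N - (3/2)(q_U + q_X) = 0.
Umbra's profit: π_U = (164 - 1.5Q)q_U - (65q_U). Setting ∂π_U/∂q_U = 0: 99 - 3q_U - (3/2)(q_N + q_X) = 0.
Xenon's profit: π_X = (164 - 1.5Q)q_X - (4q_X). Setting ∂π_X/∂q_X = 0: 160 - 3q_X - (3/2)(q_N + q_U) = 0.
Summing all 3 equations gives 368 − 6Q = 0, hence Q = 184/3.
Back-substituting: q_N = (109 − 92)/(3/2) = 34/3, q_U = (99 − 92)/(3/2) = 14/3, q_X = (160 − 92)/(3/2) = 136/3.
Total output Q = 34/3 + 14/3 + 136/3 = 184/3.

61.33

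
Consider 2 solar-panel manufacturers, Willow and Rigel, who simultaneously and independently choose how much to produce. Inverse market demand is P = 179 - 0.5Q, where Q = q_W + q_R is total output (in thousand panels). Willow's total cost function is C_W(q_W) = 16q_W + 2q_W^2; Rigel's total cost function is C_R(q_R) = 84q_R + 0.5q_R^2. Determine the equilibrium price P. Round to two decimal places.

144.54

Willow's profit: π_W = (179 - 0.5Q)q_W - (16q_W + 2q_W²). Setting ∂π_W/∂q_W = 0: 163 - 5q_W - (1/2)(q_R) = 0.
Rigel's first-order condition: 95 - 2q_R - (1/2)(q_W) = 0.
Rearranging gives the reaction functions q_W = (163 - (1/2)q_R)/5 and q_R = (95 - (1/2)q_W)/2.
Solving the pair: q_W = 1114/39, q_R = 1574/39.
Total output Q = 896/13, so price P = 179 - (1/2)·(896/13) = 1879/13.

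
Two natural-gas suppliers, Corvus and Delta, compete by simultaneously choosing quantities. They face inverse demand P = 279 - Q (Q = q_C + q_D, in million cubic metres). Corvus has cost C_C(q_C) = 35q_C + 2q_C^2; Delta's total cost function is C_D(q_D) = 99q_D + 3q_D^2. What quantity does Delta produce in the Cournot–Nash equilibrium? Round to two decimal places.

17.79

Corvus's profit: π_C = (279 - Q)q_C - (35q_C + 2q_C²). Setting ∂π_C/∂q_C = 0: 244 - 6q_C - (q_D) = 0.
Delta's first-order condition: 180 - 8q_D - (q_C) = 0.
So q_C = (244 - q_D)/6 and q_D = (180 - q_C)/8.
Substituting one into the other gives q_C = 1772/47 and q_D = 836/47.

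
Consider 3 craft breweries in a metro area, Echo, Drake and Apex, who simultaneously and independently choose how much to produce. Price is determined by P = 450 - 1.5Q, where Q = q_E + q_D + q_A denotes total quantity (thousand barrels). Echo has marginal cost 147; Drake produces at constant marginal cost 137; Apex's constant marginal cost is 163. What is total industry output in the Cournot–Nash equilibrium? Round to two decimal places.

150.50

Echo's profit: π_E = (450 - 1.5Q)q_E - (147q_E). Setting ∂π_E/∂q_E = 0: 303 - 3q_E - (3/2)(q_D + q_A) = 0.
Drake's profit: π_D = (450 - 1.5Q)q_D - (137q_D). Setting ∂π_D/∂q_D = 0: 313 - 3q_D - (3/2)(q_E + q_A) = 0.
Apex's first-order condition: 287 - 3q_A - (3/2)(q_E + q_D) = 0.
Summing all 3 equations gives 903 − 6Q = 0, hence Q = 301/2.
Back-substituting: q_E = (303 − 903/4)/(3/2) = 103/2, q_D = (313 − 903/4)/(3/2) = 349/6, q_A = (287 − 903/4)/(3/2) = 245/6.
Total output Q = 103/2 + 349/6 + 245/6 = 301/2.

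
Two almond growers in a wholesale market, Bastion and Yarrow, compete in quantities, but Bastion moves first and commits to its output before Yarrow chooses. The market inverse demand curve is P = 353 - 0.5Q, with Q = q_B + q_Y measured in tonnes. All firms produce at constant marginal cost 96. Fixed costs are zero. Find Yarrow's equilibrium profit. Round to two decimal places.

The follower Yarrow best-responds to any q_B: π_Y = (353 - 0.5Q)q_Y - 96q_Y.
∂π_Y/∂q_Y = 257 - (1/2)q_B - q_Y = 0 gives the reaction function q_Y = (257 - (1/2)q_B).
The leader anticipates this reaction. Substituting into P = 353 - 0.5Q gives P = 449/2 - (1/4)q_B, so π_B = (449/2 - (1/4)q_B)q_B - 96q_B.
Maximising: ∂π_B/∂q_B = 257/2 - (1/2)q_B = 0, giving q_B = 257.
Then q_Y = (257 - (1/2)·257) = 257/2.
Price P = 353 - (1/2)·(771/2) = 641/4.
Yarrow's profit: (641/4 - 96)·(257/2) = 8256.1250.

8256.13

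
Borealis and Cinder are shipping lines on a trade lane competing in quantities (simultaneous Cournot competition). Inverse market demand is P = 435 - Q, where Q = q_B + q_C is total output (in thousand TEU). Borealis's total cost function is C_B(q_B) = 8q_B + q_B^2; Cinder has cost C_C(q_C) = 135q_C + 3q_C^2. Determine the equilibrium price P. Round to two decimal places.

Borealis's profit: π_B = (435 - Q)q_B - (8q_B + q_B²). Setting ∂π_B/∂q_B = 0: 427 - 4q_B - (q_C) = 0.
Cinder's profit: π_C = (435 - Q)q_C - (135q_C + 3q_C²). Setting ∂π_C/∂q_C = 0: 300 - 8q_C - (q_B) = 0.
So q_B = (427 - q_C)/4 and q_C = (300 - q_B)/8.
Substituting one into the other gives q_B = 100.5161 and q_C = 773/31.
Total output Q = 125.4516, so price P = 435 - 125.4516 = 309.5484.

309.55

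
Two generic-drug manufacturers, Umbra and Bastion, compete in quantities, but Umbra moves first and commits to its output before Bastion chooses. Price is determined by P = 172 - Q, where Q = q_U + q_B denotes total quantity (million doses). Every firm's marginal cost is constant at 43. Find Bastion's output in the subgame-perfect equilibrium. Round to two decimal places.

32.25

The follower Bastion best-responds to any q_U: π_B = (172 - Q)q_B - 43q_B.
∂π_B/∂q_B = 129 - q_U - 2q_B = 0 gives the reaction function q_B = (129 - q_U)/2.
Umbra substitutes q_B(q_U) into its own profit: π_U = q_U(172 - q_U - (129 - q_U)/2) - 43q_U = (215/2 - (1/2)q_U)q_U - 43q_U.
Maximising: ∂π_U/∂q_U = 129/2 - q_U = 0, giving q_U = 129/2.
Then q_B = (129 - 129/2)/2 = 129/4.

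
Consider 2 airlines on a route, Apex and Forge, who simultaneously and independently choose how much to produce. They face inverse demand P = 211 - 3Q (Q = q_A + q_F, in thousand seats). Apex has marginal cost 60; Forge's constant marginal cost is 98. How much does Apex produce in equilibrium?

21

Apex's profit: π_A = (211 - 3Q)q_A - (60q_A). Setting ∂π_A/∂q_A = 0: 151 - 6q_A - 3(q_F) = 0.
Forge's profit: π_F = (211 - 3Q)q_F - (98q_F). Setting ∂π_F/∂q_F = 0: 113 - 6q_F - 3(q_A) = 0.
So q_A = (151 - 3q_F)/6 and q_F = (113 - 3q_A)/6.
Solving the pair: q_A = 21, q_F = 25/3.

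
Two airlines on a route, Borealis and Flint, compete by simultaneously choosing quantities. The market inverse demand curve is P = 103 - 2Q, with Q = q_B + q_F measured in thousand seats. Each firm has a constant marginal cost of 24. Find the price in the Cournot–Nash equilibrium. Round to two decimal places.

50.33

A representative firm's profit is π_i = q_i(103 - 2Q) - 24q_i.
First-order condition (treating rivals' output as given): 79 - 4q_i - 2q_j = 0.
By symmetry each firm produces the same amount; substituting q_j = q_i yields q_i = 79/6.
Total output Q = 79/3, so price P = 103 - 2·(79/3) = 151/3.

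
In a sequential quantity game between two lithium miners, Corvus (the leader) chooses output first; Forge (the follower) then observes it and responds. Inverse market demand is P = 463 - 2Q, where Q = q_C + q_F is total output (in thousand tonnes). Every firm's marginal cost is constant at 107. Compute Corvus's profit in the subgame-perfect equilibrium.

7921

Solve by backward induction. Given q_C, the follower Forge maximises π_F = (463 - 2q_C - 2q_F)q_F - 107q_F.
Follower FOC: 356 - 2q_C - 4q_F = 0, so q_F(q_C) = (356 - 2q_C)/4.
Corvus substitutes q_F(q_C) into its own profit: π_C = q_C(463 - 2q_C - (356 - 2q_C)/2) - 107q_C = (285 - q_C)q_C - 107q_C.
Maximising: ∂π_C/∂q_C = 178 - 2q_C = 0, giving q_C = 89.
Then q_F = (356 - 2·89)/4 = 89/2.
Price P = 463 - 2·(267/2) = 196.
Corvus's profit: (196 - 107)·89 = 7921.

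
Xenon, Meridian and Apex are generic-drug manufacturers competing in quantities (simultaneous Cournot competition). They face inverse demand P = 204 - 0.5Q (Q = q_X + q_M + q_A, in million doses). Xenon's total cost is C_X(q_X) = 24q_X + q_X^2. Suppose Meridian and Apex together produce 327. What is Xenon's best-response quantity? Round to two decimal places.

With rivals' combined output fixed at 327, Xenon's profit is π_X = (204 - (1/2)·327 - (1/2)q_X)q_X - (24q_X + q_X²) = (81/2 - (1/2)q_X)q_X - (24q_X + q_X²).
∂π_X/∂q_X = 33/2 - 3q_X = 0, so q_X = 11/2.

5.50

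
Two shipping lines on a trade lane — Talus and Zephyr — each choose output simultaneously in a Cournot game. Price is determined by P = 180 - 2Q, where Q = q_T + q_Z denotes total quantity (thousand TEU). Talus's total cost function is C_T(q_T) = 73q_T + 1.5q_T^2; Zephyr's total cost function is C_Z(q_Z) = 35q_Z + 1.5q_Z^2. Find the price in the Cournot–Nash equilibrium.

Talus's profit: π_T = (180 - 2Q)q_T - (73q_T + (3/2)q_T²). Setting ∂π_T/∂q_T = 0: 107 - 7q_T - 2(q_Z) = 0.
Zephyr's first-order condition: 145 - 7q_Z - 2(q_T) = 0.
Best responses: q_T = (107 - 2q_Z)/7, q_Z = (145 - 2q_T)/7.
Substituting one into the other gives q_T = 51/5 and q_Z = 89/5.
Total output Q = 28, so price P = 180 - 2·28 = 124.

124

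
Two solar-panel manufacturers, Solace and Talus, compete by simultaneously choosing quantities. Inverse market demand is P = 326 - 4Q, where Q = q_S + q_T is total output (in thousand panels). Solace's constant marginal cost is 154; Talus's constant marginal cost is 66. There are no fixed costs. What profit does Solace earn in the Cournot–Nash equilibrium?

Solace's profit: π_S = (326 - 4Q)q_S - (154q_S). Setting ∂π_S/∂q_S = 0: 172 - 8q_S - 4(q_T) = 0.
Talus's profit: π_T = (326 - 4Q)q_T - (66q_T). Setting ∂π_T/∂q_T = 0: 260 - 8q_T - 4(q_S) = 0.
So q_S = (172 - 4q_T)/8 and q_T = (260 - 4q_S)/8.
Solving the pair: q_S = 7, q_T = 29.
Price P = 326 - 4·36 = 182.
Solace's profit: (182 - 154)·7 = 196.

196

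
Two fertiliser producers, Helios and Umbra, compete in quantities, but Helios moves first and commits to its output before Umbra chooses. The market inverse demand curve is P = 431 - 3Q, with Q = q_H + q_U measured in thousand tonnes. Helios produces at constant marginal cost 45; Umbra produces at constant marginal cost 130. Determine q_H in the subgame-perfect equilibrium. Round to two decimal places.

The follower Umbra best-responds to any q_H: π_U = (431 - 3Q)q_U - 130q_U.
Setting the follower's marginal profit to zero, 301 - 3q_H - 6q_U = 0, i.e. q_U = (301 - 3q_H)/6.
Helios substitutes q_U(q_H) into its own profit: π_H = q_H(431 - 3q_H - (301 - 3q_H)/2) - 45q_H = (561/2 - (3/2)q_H)q_H - 45q_H.
Maximising: ∂π_H/∂q_H = 471/2 - 3q_H = 0, giving q_H = 157/2.
Then q_U = (301 - 3·(157/2))/6 = 131/12.

78.50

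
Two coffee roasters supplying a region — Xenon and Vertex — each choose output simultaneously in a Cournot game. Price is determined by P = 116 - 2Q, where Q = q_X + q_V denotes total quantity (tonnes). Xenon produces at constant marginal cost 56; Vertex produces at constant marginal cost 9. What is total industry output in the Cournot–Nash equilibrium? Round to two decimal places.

27.83

Xenon's profit: π_X = (116 - 2Q)q_X - (56q_X). Setting ∂π_X/∂q_X = 0: 60 - 4q_X - 2(q_V) = 0.
Vertex's first-order condition: 107 - 4q_V - 2(q_X) = 0.
So q_X = (60 - 2q_V)/4 and q_V = (107 - 2q_X)/4.
Substituting one into the other gives q_X = 13/6 and q_V = 77/3.
Total output Q = 13/6 + 77/3 = 167/6.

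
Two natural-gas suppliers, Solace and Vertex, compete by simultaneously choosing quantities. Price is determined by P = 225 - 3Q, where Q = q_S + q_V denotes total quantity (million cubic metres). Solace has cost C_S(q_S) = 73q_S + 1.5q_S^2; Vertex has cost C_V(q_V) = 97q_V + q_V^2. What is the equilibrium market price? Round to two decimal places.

Solace's profit: π_S = (225 - 3Q)q_S - (73q_S + (3/2)q_S²). Setting ∂π_S/∂q_S = 0: 152 - 9q_S - 3(q_V) = 0.
Vertex's profit: π_V = (225 - 3Q)q_V - (97q_V + q_V²). Setting ∂π_V/∂q_V = 0: 128 - 8q_V - 3(q_S) = 0.
Best responses: q_S = (152 - 3q_V)/9, q_V = (128 - 3q_S)/8.
Solving the pair: q_S = 832/63, q_V = 232/21.
Total output Q = 1528/63, so price P = 225 - 3·(1528/63) = 152.2381.

152.24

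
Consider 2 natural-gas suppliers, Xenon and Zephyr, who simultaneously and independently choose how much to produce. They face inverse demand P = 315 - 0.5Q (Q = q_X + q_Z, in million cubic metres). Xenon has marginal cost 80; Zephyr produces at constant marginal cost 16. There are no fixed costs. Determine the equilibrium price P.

137

Xenon's profit: π_X = (315 - 0.5Q)q_X - (80q_X). Setting ∂π_X/∂q_X = 0: 235 - q_X - (1/2)(q_Z) = 0.
Zephyr's first-order condition: 299 - q_Z - (1/2)(q_X) = 0.
Best responses: q_X = (235 - (1/2)q_Z), q_Z = (299 - (1/2)q_X).
Substituting one into the other gives q_X = 114 and q_Z = 242.
Total output Q = 356, so price P = 315 - (1/2)·356 = 137.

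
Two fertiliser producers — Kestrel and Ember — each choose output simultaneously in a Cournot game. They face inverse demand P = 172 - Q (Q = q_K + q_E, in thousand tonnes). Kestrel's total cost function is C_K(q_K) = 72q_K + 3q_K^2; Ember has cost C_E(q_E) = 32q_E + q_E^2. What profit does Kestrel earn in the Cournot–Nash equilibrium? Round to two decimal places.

Kestrel's profit: π_K = (172 - Q)q_K - (72q_K + 3q_K²). Setting ∂π_K/∂q_K = 0: 100 - 8q_K - (q_E) = 0.
Ember's profit: π_E = (172 - Q)q_E - (32q_E + q_E²). Setting ∂π_E/∂q_E = 0: 140 - 4q_E - (q_K) = 0.
Rearranging gives the reaction functions q_K = (100 - q_E)/8 and q_E = (140 - q_K)/4.
Substituting one into the other gives q_K = 260/31 and q_E = 1020/31.
Price P = 172 - 1280/31 = 130.7097.
Kestrel's profit: 130.7097·(260/31) - 72·(260/31) - 3(260/31)² = 281.3736.

281.37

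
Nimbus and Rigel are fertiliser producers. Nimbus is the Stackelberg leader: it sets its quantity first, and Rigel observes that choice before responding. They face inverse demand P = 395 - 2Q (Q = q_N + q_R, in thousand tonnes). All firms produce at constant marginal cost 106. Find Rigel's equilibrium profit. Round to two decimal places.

2610.03

Solve by backward induction. Given q_N, the follower Rigel maximises π_R = (395 - 2q_N - 2q_R)q_R - 106q_R.
Setting the follower's marginal profit to zero, 289 - 2q_N - 4q_R = 0, i.e. q_R = (289 - 2q_N)/4.
The leader anticipates this reaction. Substituting into P = 395 - 2Q gives P = 501/2 - q_N, so π_N = (501/2 - q_N)q_N - 106q_N.
Maximising: ∂π_N/∂q_N = 289/2 - 2q_N = 0, giving q_N = 289/4.
Then q_R = (289 - 2·(289/4))/4 = 289/8.
Price P = 395 - 2·(867/8) = 713/4.
Rigel's profit: (713/4 - 106)·(289/8) = 2610.0313.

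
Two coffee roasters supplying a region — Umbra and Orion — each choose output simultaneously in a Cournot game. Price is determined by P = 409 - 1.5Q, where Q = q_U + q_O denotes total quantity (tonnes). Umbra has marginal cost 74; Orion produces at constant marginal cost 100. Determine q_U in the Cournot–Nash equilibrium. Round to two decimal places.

80.22

Umbra's profit: π_U = (409 - 1.5Q)q_U - (74q_U). Setting ∂π_U/∂q_U = 0: 335 - 3q_U - (3/2)(q_O) = 0.
Orion's first-order condition: 309 - 3q_O - (3/2)(q_U) = 0.
So q_U = (335 - (3/2)q_O)/3 and q_O = (309 - (3/2)q_U)/3.
Substituting one into the other gives q_U = 722/9 and q_O = 566/9.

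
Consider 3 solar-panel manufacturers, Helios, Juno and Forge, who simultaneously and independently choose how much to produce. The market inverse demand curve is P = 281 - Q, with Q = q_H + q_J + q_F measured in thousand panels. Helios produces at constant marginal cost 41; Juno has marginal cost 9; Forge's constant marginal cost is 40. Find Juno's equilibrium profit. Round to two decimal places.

Helios's profit: π_H = (281 - Q)q_H - (41q_H). Setting ∂π_H/∂q_H = 0: 240 - 2q_H - (q_J + q_F) = 0.
Juno's first-order condition: 272 - 2q_J - (q_H + q_F) = 0.
Forge's first-order condition: 241 - 2q_F - (q_H + q_J) = 0.
Adding the 3 conditions: 753 − 2Q − 2Q = 0, i.e. Q = 753/4.
Back-substituting: q_H = (240 − 753/4) = 207/4, q_J = (272 − 753/4) = 335/4, q_F = (241 − 753/4) = 211/4.
Price P = 281 - 753/4 = 371/4.
Juno's profit: (371/4 - 9)·(335/4) = 7014.0625.

7014.06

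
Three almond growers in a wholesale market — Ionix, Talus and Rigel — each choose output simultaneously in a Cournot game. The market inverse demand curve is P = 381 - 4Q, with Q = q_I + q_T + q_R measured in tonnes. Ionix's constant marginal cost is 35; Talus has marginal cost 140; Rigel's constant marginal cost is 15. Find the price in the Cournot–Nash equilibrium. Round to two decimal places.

142.75

Ionix's profit: π_I = (381 - 4Q)q_I - (35q_I). Setting ∂π_I/∂q_I = 0: 346 - 8q_I - 4(q_T + q_R) = 0.
Talus's profit: π_T = (381 - 4Q)q_T - (140q_T). Setting ∂π_T/∂q_T = 0: 241 - 8q_T - 4(q_I + q_R) = 0.
Rigel's profit: π_R = (381 - 4Q)q_R - (15q_R). Setting ∂π_R/∂q_R = 0: 366 - 8q_R - 4(q_I + q_T) = 0.
Adding the 3 conditions: 953 − 8Q − 8Q = 0, i.e. Q = 953/16.
Back-substituting: q_I = (346 − 953/4)/4 = 431/16, q_T = (241 − 953/4)/4 = 11/16, q_R = (366 − 953/4)/4 = 511/16.
Total output Q = 953/16, so price P = 381 - 4·(953/16) = 571/4.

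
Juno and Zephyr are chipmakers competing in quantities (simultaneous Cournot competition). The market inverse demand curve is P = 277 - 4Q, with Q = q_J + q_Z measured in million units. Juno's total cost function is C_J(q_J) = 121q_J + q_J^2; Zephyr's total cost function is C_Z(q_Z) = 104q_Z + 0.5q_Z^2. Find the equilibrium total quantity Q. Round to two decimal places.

Juno's profit: π_J = (277 - 4Q)q_J - (121q_J + q_J²). Setting ∂π_J/∂q_J = 0: 156 - 10q_J - 4(q_Z) = 0.
Zephyr's profit: π_Z = (277 - 4Q)q_Z - (104q_Z + (1/2)q_Z²). Setting ∂π_Z/∂q_Z = 0: 173 - 9q_Z - 4(q_J) = 0.
So q_J = (156 - 4q_Z)/10 and q_Z = (173 - 4q_J)/9.
Substituting one into the other gives q_J = 356/37 and q_Z = 553/37.
Total output Q = 356/37 + 553/37 = 909/37.

24.57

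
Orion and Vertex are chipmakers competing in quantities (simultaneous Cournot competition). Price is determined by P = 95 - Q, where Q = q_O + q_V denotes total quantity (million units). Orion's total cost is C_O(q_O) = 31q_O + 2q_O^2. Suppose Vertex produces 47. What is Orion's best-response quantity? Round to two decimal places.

With the rival's output fixed at 47, Orion's profit is π_O = (95 - 47 - q_O)q_O - (31q_O + 2q_O²) = (48 - q_O)q_O - (31q_O + 2q_O²).
∂π_O/∂q_O = 17 - 6q_O = 0, so q_O = 17/6.

2.83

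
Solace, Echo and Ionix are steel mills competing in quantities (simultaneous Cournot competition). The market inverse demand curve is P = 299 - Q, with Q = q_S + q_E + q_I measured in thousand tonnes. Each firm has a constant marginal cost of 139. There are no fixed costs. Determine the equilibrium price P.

179

Each firm earns π_i = (299 - Q)q_i - 139q_i.
Setting ∂π_i/∂q_i = 0 with rivals' quantities fixed: 160 - 2q_i - Σ_{j≠i} q_j = 0.
With identical firms every q_j equals q_i, so Σ_{j≠i} q_j = 2q_i and 160 = 4q_i, giving q_i = 40.
Total output Q = 120, so price P = 299 - 120 = 179.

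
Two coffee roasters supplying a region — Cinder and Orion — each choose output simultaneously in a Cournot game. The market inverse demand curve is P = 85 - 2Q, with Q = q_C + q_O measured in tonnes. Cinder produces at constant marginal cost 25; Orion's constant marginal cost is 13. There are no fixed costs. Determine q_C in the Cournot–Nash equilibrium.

Cinder's profit: π_C = (85 - 2Q)q_C - (25q_C). Setting ∂π_C/∂q_C = 0: 60 - 4q_C - 2(q_O) = 0.
Orion's profit: π_O = (85 - 2Q)q_O - (13q_O). Setting ∂π_O/∂q_O = 0: 72 - 4q_O - 2(q_C) = 0.
So q_C = (60 - 2q_O)/4 and q_O = (72 - 2q_C)/4.
Solving the pair: q_C = 8, q_O = 14.

8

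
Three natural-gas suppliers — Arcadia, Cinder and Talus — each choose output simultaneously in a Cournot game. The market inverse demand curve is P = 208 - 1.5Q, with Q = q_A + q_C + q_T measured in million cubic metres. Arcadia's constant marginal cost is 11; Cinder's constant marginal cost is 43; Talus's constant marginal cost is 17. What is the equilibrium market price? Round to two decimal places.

Arcadia's profit: π_A = (208 - 1.5Q)q_A - (11q_A). Setting ∂π_A/∂q_A = 0: 197 - 3q_A - (3/2)(q_C + q_T) = 0.
Cinder's first-order condition: 165 - 3q_C - (3/2)(q_A + q_T) = 0.
Talus's first-order condition: 191 - 3q_T - (3/2)(q_A + q_C) = 0.
Adding the 3 conditions: 553 − 3Q − 3Q = 0, i.e. Q = 553/6.
Back-substituting: q_A = (197 − 553/4)/(3/2) = 235/6, q_C = (165 − 553/4)/(3/2) = 107/6, q_T = (191 − 553/4)/(3/2) = 211/6.
Total output Q = 553/6, so price P = 208 - (3/2)·(553/6) = 279/4.

69.75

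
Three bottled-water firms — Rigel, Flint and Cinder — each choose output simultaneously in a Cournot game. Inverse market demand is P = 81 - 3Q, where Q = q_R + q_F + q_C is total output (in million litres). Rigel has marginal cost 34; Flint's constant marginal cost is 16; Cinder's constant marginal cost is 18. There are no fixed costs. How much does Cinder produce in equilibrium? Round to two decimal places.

6.42

Rigel's profit: π_R = (81 - 3Q)q_R - (34q_R). Setting ∂π_R/∂q_R = 0: 47 - 6q_R - 3(q_F + q_C) = 0.
Flint's profit: π_F = (81 - 3Q)q_F - (16q_F). Setting ∂π_F/∂q_F = 0: 65 - 6q_F - 3(q_R + q_C) = 0.
Cinder's first-order condition: 63 - 6q_C - 3(q_R + q_F) = 0.
Summing all 3 equations gives 175 − 12Q = 0, hence Q = 175/12.
Back-substituting: q_R = (47 − 175/4)/3 = 13/12, q_F = (65 − 175/4)/3 = 85/12, q_C = (63 − 175/4)/3 = 77/12.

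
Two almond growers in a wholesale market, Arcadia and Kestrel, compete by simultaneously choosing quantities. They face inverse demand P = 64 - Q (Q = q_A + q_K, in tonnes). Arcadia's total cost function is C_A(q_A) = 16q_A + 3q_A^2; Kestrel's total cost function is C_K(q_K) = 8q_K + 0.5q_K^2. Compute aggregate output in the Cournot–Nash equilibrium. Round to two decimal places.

Arcadia's profit: π_A = (64 - Q)q_A - (16q_A + 3q_A²). Setting ∂π_A/∂q_A = 0: 48 - 8q_A - (q_K) = 0.
Kestrel's profit: π_K = (64 - Q)q_K - (8q_K + (1/2)q_K²). Setting ∂π_K/∂q_K = 0: 56 - 3q_K - (q_A) = 0.
Rearranging gives the reaction functions q_A = (48 - q_K)/8 and q_K = (56 - q_A)/3.
Solving the pair: q_A = 88/23, q_K = 400/23.
Total output Q = 88/23 + 400/23 = 488/23.

21.22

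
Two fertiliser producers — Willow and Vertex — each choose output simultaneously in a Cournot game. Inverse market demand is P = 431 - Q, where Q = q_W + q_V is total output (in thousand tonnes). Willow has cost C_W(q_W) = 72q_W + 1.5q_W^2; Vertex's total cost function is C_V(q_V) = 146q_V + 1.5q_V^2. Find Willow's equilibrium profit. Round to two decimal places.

Willow's profit: π_W = (431 - Q)q_W - (72q_W + (3/2)q_W²). Setting ∂π_W/∂q_W = 0: 359 - 5q_W - (q_V) = 0.
Vertex's first-order condition: 285 - 5q_V - (q_W) = 0.
Rearranging gives the reaction functions q_W = (359 - q_V)/5 and q_V = (285 - q_W)/5.
Solving the pair: q_W = 755/12, q_V = 533/12.
Price P = 431 - 322/3 = 971/3.
Willow's profit: (971/3)·(755/12) - 72·(755/12) - (3/2)(755/12)² = 9896.2674.

9896.27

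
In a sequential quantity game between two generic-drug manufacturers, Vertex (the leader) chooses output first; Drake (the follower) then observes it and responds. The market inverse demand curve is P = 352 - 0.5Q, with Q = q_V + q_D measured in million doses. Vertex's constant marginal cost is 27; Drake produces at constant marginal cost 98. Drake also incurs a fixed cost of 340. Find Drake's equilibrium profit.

The follower Drake best-responds to any q_V: π_D = (352 - 0.5Q)q_D - 98q_D.
∂π_D/∂q_D = 254 - (1/2)q_V - q_D = 0 gives the reaction function q_D = (254 - (1/2)q_V).
The leader anticipates this reaction. Substituting into P = 352 - 0.5Q gives P = 225 - (1/4)q_V, so π_V = (225 - (1/4)q_V)q_V - 27q_V.
The leader's first-order condition 198 - (1/2)q_V = 0 yields q_V = 396.
Then q_D = (254 - (1/2)·396) = 56.
Price P = 352 - (1/2)·452 = 126.
Drake's profit: (126 - 98)·56 - 340 = 1228.

1228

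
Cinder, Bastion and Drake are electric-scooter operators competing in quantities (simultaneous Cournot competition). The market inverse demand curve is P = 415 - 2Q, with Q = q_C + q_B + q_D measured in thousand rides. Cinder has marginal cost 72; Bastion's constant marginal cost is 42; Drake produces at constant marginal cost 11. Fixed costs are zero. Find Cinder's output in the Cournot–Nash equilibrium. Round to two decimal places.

31.50

Cinder's profit: π_C = (415 - 2Q)q_C - (72q_C). Setting ∂π_C/∂q_C = 0: 343 - 4q_C - 2(q_B + q_D) = 0.
Bastion's profit: π_B = (415 - 2Q)q_B - (42q_B). Setting ∂π_B/∂q_B = 0: 373 - 4q_B - 2(q_C + q_D) = 0.
Drake's first-order condition: 404 - 4q_D - 2(q_C + q_B) = 0.
Summing all 3 equations gives 1120 − 8Q = 0, hence Q = 140.
Back-substituting: q_C = (343 − 280)/2 = 63/2, q_B = (373 − 280)/2 = 93/2, q_D = (404 − 280)/2 = 62.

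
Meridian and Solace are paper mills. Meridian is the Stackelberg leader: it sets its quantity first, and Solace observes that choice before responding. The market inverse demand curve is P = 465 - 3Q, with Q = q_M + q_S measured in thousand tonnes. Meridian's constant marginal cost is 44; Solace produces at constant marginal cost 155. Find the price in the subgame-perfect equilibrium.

The follower Solace best-responds to any q_M: π_S = (465 - 3Q)q_S - 155q_S.
Follower FOC: 310 - 3q_M - 6q_S = 0, so q_S(q_M) = (310 - 3q_M)/6.
The leader anticipates this reaction. Substituting into P = 465 - 3Q gives P = 310 - (3/2)q_M, so π_M = (310 - (3/2)q_M)q_M - 44q_M.
Maximising: ∂π_M/∂q_M = 266 - 3q_M = 0, giving q_M = 266/3.
Then q_S = (310 - 3·(266/3))/6 = 22/3.
Total output Q = 96, so price P = 465 - 3·96 = 177.

177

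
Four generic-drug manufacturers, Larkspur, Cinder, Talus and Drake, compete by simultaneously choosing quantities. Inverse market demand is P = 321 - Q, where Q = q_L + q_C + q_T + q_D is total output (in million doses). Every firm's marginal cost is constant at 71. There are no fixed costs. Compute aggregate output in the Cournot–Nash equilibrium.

A representative firm's profit is π_i = q_i(321 - Q) - 71q_i.
First-order condition (treating rivals' output as given): 250 - 2q_i - Σ_{j≠i} q_j = 0.
With identical firms every q_j equals q_i, so Σ_{j≠i} q_j = 3q_i and 250 = 5q_i, giving q_i = 50.
Total output Q = 50 + 50 + 50 + 50 = 200.

200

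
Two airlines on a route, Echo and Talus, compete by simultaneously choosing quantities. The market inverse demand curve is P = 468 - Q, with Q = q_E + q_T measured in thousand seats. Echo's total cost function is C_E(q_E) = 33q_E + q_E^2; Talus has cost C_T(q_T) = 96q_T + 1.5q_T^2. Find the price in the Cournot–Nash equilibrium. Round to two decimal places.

317.68

Echo's profit: π_E = (468 - Q)q_E - (33q_E + q_E²). Setting ∂π_E/∂q_E = 0: 435 - 4q_E - (q_T) = 0.
Talus's first-order condition: 372 - 5q_T - (q_E) = 0.
So q_E = (435 - q_T)/4 and q_T = (372 - q_E)/5.
Solving the pair: q_E = 1803/19, q_T = 1053/19.
Total output Q = 150.3158, so price P = 468 - 150.3158 = 317.6842.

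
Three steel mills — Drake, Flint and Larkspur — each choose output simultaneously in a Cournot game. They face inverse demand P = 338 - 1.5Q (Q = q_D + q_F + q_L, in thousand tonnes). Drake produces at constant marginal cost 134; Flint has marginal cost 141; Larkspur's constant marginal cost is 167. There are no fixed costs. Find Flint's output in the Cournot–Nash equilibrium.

36

Drake's profit: π_D = (338 - 1.5Q)q_D - (134q_D). Setting ∂π_D/∂q_D = 0: 204 - 3q_D - (3/2)(q_F + q_L) = 0.
Flint's profit: π_F = (338 - 1.5Q)q_F - (141q_F). Setting ∂π_F/∂q_F = 0: 197 - 3q_F - (3/2)(q_D + q_L) = 0.
Larkspur's profit: π_L = (338 - 1.5Q)q_L - (167q_L). Setting ∂π_L/∂q_L = 0: 171 - 3q_L - (3/2)(q_D + q_F) = 0.
Adding the 3 first-order conditions: 572 − 6Q = 0, so Q = 286/3.
Back-substituting: q_D = (204 − 143)/(3/2) = 122/3, q_F = (197 − 143)/(3/2) = 36, q_L = (171 − 143)/(3/2) = 56/3.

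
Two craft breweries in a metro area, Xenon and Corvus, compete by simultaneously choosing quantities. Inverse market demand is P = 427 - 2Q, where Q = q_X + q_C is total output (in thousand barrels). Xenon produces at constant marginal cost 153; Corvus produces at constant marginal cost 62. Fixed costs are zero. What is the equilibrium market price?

214

Xenon's profit: π_X = (427 - 2Q)q_X - (153q_X). Setting ∂π_X/∂q_X = 0: 274 - 4q_X - 2(q_C) = 0.
Corvus's profit: π_C = (427 - 2Q)q_C - (62q_C). Setting ∂π_C/∂q_C = 0: 365 - 4q_C - 2(q_X) = 0.
Best responses: q_X = (274 - 2q_C)/4, q_C = (365 - 2q_X)/4.
Solving the pair: q_X = 61/2, q_C = 76.
Total output Q = 213/2, so price P = 427 - 2·(213/2) = 214.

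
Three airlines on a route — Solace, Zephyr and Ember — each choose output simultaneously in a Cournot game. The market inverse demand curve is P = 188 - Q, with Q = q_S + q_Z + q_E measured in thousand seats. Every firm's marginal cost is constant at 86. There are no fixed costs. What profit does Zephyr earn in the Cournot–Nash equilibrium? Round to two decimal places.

A representative firm's profit is π_i = q_i(188 - Q) - 86q_i.
Setting ∂π_i/∂q_i = 0 with rivals' quantities fixed: 102 - 2q_i - Σ_{j≠i} q_j = 0.
With identical firms every q_j equals q_i, so Σ_{j≠i} q_j = 2q_i and 102 = 4q_i, giving q_i = 51/2.
Price P = 188 - 153/2 = 223/2.
Zephyr's profit: (223/2 - 86)·(51/2) = 650.2500.

650.25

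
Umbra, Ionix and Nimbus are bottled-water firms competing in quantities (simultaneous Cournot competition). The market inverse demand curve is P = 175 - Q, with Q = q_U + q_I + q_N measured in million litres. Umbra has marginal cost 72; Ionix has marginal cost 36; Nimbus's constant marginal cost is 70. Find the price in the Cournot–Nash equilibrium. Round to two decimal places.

Umbra's profit: π_U = (175 - Q)q_U - (72q_U). Setting ∂π_U/∂q_U = 0: 103 - 2q_U - (q_I + q_N) = 0.
Ionix's profit: π_I = (175 - Q)q_I - (36q_I). Setting ∂π_I/∂q_I = 0: 139 - 2q_I - (q_U + q_N) = 0.
Nimbus's first-order condition: 105 - 2q_N - (q_U + q_I) = 0.
Adding the 3 first-order conditions: 347 − 4Q = 0, so Q = 347/4.
Back-substituting: q_U = (103 − 347/4) = 65/4, q_I = (139 − 347/4) = 209/4, q_N = (105 − 347/4) = 73/4.
Total output Q = 347/4, so price P = 175 - 347/4 = 353/4.

88.25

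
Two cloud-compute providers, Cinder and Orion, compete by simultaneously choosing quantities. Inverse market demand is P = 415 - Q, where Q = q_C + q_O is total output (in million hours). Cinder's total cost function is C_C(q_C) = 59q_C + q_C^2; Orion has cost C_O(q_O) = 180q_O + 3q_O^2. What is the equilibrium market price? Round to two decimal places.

311.87

Cinder's profit: π_C = (415 - Q)q_C - (59q_C + q_C²). Setting ∂π_C/∂q_C = 0: 356 - 4q_C - (q_O) = 0.
Orion's first-order condition: 235 - 8q_O - (q_C) = 0.
Rearranging gives the reaction functions q_C = (356 - q_O)/4 and q_O = (235 - q_C)/8.
Solving the pair: q_C = 84.2903, q_O = 584/31.
Total output Q = 103.1290, so price P = 415 - 103.1290 = 311.8710.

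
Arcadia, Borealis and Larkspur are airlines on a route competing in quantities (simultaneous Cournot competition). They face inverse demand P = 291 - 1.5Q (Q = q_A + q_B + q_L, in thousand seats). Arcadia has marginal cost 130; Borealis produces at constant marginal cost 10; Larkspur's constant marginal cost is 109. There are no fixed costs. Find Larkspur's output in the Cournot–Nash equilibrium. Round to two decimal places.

Arcadia's profit: π_A = (291 - 1.5Q)q_A - (130q_A). Setting ∂π_A/∂q_A = 0: 161 - 3q_A - (3/2)(q_B + q_L) = 0.
Borealis's first-order condition: 281 - 3q_B - (3/2)(q_A + q_L) = 0.
Larkspur's profit: π_L = (291 - 1.5Q)q_L - (109q_L). Setting ∂π_L/∂q_L = 0: 182 - 3q_L - (3/2)(q_A + q_B) = 0.
Adding the 3 first-order conditions: 624 − 6Q = 0, so Q = 104.
Back-substituting: q_A = (161 − 156)/(3/2) = 10/3, q_B = (281 − 156)/(3/2) = 250/3, q_L = (182 − 156)/(3/2) = 52/3.

17.33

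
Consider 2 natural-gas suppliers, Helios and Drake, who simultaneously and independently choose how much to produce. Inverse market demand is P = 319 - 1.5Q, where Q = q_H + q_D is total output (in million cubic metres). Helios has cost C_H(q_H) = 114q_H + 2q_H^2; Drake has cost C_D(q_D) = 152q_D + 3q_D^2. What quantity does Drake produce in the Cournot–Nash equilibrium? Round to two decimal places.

14.18

Helios's profit: π_H = (319 - 1.5Q)q_H - (114q_H + 2q_H²). Setting ∂π_H/∂q_H = 0: 205 - 7q_H - (3/2)(q_D) = 0.
Drake's profit: π_D = (319 - 1.5Q)q_D - (152q_D + 3q_D²). Setting ∂π_D/∂q_D = 0: 167 - 9q_D - (3/2)(q_H) = 0.
Best responses: q_H = (205 - (3/2)q_D)/7, q_D = (167 - (3/2)q_H)/9.
Solving the pair: q_H = 26.2469, q_D = 14.1811.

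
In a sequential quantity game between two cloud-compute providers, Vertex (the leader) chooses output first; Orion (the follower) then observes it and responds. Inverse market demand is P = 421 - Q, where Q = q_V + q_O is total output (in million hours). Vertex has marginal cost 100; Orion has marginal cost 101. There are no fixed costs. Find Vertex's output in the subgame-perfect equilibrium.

Solve by backward induction. Given q_V, the follower Orion maximises π_O = (421 - q_V - q_O)q_O - 101q_O.
Follower FOC: 320 - q_V - 2q_O = 0, so q_O(q_V) = (320 - q_V)/2.
Vertex substitutes q_O(q_V) into its own profit: π_V = q_V(421 - q_V - (320 - q_V)/2) - 100q_V = (261 - (1/2)q_V)q_V - 100q_V.
Leader FOC: 161 - q_V = 0, so q_V = 161.
Then q_O = (320 - 161)/2 = 159/2.

161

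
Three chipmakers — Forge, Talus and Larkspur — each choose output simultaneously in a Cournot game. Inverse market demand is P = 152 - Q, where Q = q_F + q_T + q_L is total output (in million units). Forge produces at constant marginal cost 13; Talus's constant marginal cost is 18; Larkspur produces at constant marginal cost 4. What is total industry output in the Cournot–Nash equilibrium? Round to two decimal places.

Forge's profit: π_F = (152 - Q)q_F - (13q_F). Setting ∂π_F/∂q_F = 0: 139 - 2q_F - (q_T + q_L) = 0.
Talus's profit: π_T = (152 - Q)q_T - (18q_T). Setting ∂π_T/∂q_T = 0: 134 - 2q_T - (q_F + q_L) = 0.
Larkspur's first-order condition: 148 - 2q_L - (q_F + q_T) = 0.
Summing all 3 equations gives 421 − 4Q = 0, hence Q = 421/4.
Back-substituting: q_F = (139 − 421/4) = 135/4, q_T = (134 − 421/4) = 115/4, q_L = (148 − 421/4) = 171/4.
Total output Q = 135/4 + 115/4 + 171/4 = 421/4.

105.25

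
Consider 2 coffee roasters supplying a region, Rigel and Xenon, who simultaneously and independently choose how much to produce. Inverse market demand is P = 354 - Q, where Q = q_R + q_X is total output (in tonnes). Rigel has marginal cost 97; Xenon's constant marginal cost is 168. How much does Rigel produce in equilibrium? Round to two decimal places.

109.33

Rigel's profit: π_R = (354 - Q)q_R - (97q_R). Setting ∂π_R/∂q_R = 0: 257 - 2q_R - (q_X) = 0.
Xenon's first-order condition: 186 - 2q_X - (q_R) = 0.
So q_R = (257 - q_X)/2 and q_X = (186 - q_R)/2.
Substituting one into the other gives q_R = 328/3 and q_X = 115/3.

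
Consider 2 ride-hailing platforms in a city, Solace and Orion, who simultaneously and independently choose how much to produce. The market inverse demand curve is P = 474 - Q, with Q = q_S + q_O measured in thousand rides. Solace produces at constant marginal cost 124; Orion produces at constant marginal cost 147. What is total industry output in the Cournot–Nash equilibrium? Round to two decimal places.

225.67

Solace's profit: π_S = (474 - Q)q_S - (124q_S). Setting ∂π_S/∂q_S = 0: 350 - 2q_S - (q_O) = 0.
Orion's first-order condition: 327 - 2q_O - (q_S) = 0.
Rearranging gives the reaction functions q_S = (350 - q_O)/2 and q_O = (327 - q_S)/2.
Solving the pair: q_S = 373/3, q_O = 304/3.
Total output Q = 373/3 + 304/3 = 677/3.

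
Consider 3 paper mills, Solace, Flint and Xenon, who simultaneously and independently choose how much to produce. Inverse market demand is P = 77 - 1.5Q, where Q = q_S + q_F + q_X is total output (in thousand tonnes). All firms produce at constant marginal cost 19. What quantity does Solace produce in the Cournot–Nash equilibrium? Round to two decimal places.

9.67

A representative firm's profit is π_i = q_i(77 - 1.5Q) - 19q_i.
First-order condition (treating rivals' output as given): 58 - 3q_i - (3/2)·Σ_{j≠i} q_j = 0.
With identical firms every q_j equals q_i, so Σ_{j≠i} q_j = 2q_i and 58 = 6q_i, giving q_i = 29/3.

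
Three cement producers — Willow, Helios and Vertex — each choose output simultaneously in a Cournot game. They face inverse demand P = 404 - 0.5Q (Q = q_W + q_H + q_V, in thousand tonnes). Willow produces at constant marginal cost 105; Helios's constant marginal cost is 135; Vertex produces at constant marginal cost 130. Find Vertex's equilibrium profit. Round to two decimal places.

Willow's profit: π_W = (404 - 0.5Q)q_W - (105q_W). Setting ∂π_W/∂q_W = 0: 299 - q_W - (1/2)(q_H + q_V) = 0.
Helios's first-order condition: 269 - q_H - (1/2)(q_W + q_V) = 0.
Vertex's profit: π_V = (404 - 0.5Q)q_V - (130q_V). Setting ∂π_V/∂q_V = 0: 274 - q_V - (1/2)(q_W + q_H) = 0.
Summing all 3 equations gives 842 − 2Q = 0, hence Q = 421.
Back-substituting: q_W = (299 − 421/2)/(1/2) = 177, q_H = (269 − 421/2)/(1/2) = 117, q_V = (274 − 421/2)/(1/2) = 127.
Price P = 404 - (1/2)·421 = 387/2.
Vertex's profit: (387/2 - 130)·127 = 8064.5000.

8064.50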